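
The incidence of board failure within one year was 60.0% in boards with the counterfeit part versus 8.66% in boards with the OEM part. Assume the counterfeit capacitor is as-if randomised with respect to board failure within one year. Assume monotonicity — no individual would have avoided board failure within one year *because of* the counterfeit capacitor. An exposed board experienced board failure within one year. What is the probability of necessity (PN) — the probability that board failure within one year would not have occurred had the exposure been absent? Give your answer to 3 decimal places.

PN ≈ 0.856

p₁ = 0.6, p₀ = 0.0866.
Under exogeneity and monotonicity, PN = (p₁ − p₀) / p₁.
PN = (0.6 − 0.0866) / 0.6 = 0.5134 / 0.6 ≈ 0.8557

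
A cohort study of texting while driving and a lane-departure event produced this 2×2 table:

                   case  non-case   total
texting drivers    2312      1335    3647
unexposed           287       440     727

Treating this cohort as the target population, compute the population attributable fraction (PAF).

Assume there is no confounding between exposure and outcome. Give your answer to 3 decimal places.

PAF ≈ 0.336

p₁ = P(outcome | exposed) = 2312/3647 = 0.63395
p₀ = P(outcome | unexposed) = 287/727 = 0.39477
Exposure prevalence π = 3647/4374 = 0.83379; overall risk P(Y=1) = 0.59419.
Under exogeneity, PAF = [P(Y=1) − p₀]/P(Y=1).
PAF = (0.59419 − 0.39477) / 0.59419 ≈ 0.3356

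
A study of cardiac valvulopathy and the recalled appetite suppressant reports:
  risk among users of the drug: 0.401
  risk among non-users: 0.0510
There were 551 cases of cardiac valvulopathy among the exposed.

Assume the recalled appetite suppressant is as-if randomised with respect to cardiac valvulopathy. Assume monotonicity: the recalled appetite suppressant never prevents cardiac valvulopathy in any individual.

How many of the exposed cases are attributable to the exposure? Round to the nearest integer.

about 481 cases

Let p₁ = 0.401, p₀ = 0.051.
PN = (p₁ − p₀)/p₁ = (0.401 − 0.051) / 0.401 ≈ 0.87282.
Attributable cases ≈ PN × (exposed cases) = 0.87282 × 551 ≈ 480.92.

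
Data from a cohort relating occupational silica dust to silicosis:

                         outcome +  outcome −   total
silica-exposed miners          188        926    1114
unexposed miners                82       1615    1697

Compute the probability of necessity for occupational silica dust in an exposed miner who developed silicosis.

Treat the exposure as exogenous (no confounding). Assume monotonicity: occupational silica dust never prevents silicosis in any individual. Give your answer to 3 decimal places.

p₁ = P(outcome | exposed) = 188/1114 = 0.16876
p₀ = P(outcome | unexposed) = 82/1697 = 0.048321
Under exogeneity and monotonicity, PN = (p₁ − p₀)/p₁.
PN = (0.16876 − 0.048321) / 0.16876 ≈ 0.7137

PN ≈ 0.714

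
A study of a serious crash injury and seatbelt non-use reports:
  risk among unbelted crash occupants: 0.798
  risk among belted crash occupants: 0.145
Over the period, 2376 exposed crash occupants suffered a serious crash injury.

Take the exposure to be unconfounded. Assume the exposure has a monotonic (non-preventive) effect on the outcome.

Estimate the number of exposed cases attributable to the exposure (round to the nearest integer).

Let p₁ = 0.798, p₀ = 0.145.
PN = (p₁ − p₀)/p₁ = (0.798 − 0.145) / 0.798 ≈ 0.81830.
Attributable cases ≈ PN × (exposed cases) = 0.81830 × 2376 ≈ 1944.27.

about 1944 cases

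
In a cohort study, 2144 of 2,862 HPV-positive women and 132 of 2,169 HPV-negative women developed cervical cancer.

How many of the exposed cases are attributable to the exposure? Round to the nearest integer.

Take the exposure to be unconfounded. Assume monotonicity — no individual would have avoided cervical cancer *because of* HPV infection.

p₁ = P(outcome | exposed) = 2144/2862 = 0.74913
p₀ = P(outcome | unexposed) = 132/2169 = 0.060858
PN = (p₁ − p₀)/p₁ = (0.74913 − 0.060858) / 0.74913 ≈ 0.91876.
Attributable cases ≈ PN × (exposed cases) = 0.91876 × 2144 ≈ 1969.83.

about 1970 cases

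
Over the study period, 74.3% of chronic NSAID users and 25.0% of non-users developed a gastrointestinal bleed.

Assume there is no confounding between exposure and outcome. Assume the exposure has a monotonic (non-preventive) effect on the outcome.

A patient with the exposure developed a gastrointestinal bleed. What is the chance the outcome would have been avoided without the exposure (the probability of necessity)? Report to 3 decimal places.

p₁ = 0.743, p₀ = 0.25.
Under exogeneity and monotonicity, PN = (p₁ − p₀) / p₁.
PN = (0.743 − 0.25) / 0.743 = 0.493 / 0.743 ≈ 0.6635

PN ≈ 0.664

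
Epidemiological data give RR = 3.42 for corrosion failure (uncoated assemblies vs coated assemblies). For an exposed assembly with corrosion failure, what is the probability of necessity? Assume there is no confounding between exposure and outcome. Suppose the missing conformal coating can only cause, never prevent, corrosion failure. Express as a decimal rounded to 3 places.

PN ≈ 0.708

Under exogeneity and monotonicity, PN = (RR − 1) / RR = 1 − 1/RR.
PN = (3.42 − 1) / 3.42 = 2.42 / 3.42 ≈ 0.7076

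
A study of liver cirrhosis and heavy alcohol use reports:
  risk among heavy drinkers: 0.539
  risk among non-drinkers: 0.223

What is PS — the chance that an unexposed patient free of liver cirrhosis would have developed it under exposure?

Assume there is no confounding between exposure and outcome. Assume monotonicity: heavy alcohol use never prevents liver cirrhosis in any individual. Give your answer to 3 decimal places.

Let p₁ = 0.539, p₀ = 0.223.
Under exogeneity and monotonicity, PS = (p₁ − p₀) / (1 − p₀).
PS = (0.539 − 0.223) / (1 − 0.223) = 0.316 / 0.777 ≈ 0.4067

PS ≈ 0.407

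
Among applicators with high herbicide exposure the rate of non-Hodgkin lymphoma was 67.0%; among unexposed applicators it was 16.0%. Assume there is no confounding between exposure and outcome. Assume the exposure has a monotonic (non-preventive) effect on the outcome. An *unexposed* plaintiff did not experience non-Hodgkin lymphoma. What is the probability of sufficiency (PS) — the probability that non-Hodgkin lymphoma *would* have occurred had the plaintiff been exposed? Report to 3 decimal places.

p₁ = 0.67, p₀ = 0.16.
Under exogeneity and monotonicity, PS = (p₁ − p₀) / (1 − p₀).
PS = (0.67 − 0.16) / (1 − 0.16) = 0.51 / 0.84 ≈ 0.6071

PS ≈ 0.607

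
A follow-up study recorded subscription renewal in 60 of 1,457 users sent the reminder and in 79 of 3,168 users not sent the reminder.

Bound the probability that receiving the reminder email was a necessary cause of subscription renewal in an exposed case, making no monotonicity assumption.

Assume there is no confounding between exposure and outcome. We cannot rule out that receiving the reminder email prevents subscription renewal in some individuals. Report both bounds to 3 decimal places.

0.394 ≤ PN ≤ 1.000

p₁ = P(outcome | exposed) = 60/1457 = 0.041181
p₀ = P(outcome | unexposed) = 79/3168 = 0.024937
Under exogeneity alone the bounds on PN are max{0,(p₁−p₀)/p₁} ≤ PN ≤ min{1,(1−p₀)/p₁}.
  lower = (p₁ − p₀)/p₁ = 0.016244 / 0.041181 ≈ 0.3944
  upper = min{1, (1 − p₀)/p₁} = 0.97506 / 0.041181 ≈ 23.6778 → capped at 1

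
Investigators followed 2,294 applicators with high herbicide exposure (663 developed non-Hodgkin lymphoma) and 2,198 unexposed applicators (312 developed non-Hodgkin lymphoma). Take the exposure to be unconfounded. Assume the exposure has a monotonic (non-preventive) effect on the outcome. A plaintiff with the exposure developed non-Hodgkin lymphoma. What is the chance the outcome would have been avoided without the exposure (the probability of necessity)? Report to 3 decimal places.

p₁ = P(outcome | exposed) = 663/2294 = 0.28901
p₀ = P(outcome | unexposed) = 312/2198 = 0.14195
Under exogeneity and monotonicity, PN = (p₁ − p₀) / p₁.
PN = (0.28901 − 0.14195) / 0.28901 = 0.14707 / 0.28901 ≈ 0.5089

PN ≈ 0.509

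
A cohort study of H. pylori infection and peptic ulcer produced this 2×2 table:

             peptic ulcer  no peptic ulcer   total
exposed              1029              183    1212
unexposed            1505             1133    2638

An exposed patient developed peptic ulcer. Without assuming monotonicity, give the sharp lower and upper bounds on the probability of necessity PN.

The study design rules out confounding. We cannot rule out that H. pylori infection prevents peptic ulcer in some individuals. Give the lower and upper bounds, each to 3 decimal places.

0.328 ≤ PN ≤ 0.506

p₁ = P(outcome | exposed) = 1029/1212 = 0.84901
p₀ = P(outcome | unexposed) = 1505/2638 = 0.57051
Under exogeneity alone the bounds on PN are max{0,(p₁−p₀)/p₁} ≤ PN ≤ min{1,(1−p₀)/p₁}.
  lower = (p₁ − p₀)/p₁ = 0.2785 / 0.84901 ≈ 0.3280
  upper = min{1, (1 − p₀)/p₁} = 0.42949 / 0.84901 ≈ 0.5059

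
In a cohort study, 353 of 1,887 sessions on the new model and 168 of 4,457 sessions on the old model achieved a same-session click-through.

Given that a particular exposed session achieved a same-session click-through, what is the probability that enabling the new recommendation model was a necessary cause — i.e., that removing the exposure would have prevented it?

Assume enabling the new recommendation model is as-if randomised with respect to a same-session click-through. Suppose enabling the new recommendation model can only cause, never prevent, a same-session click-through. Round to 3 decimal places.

PN ≈ 0.799

p₁ = P(outcome | exposed) = 353/1887 = 0.18707
p₀ = P(outcome | unexposed) = 168/4457 = 0.037694
Under exogeneity and monotonicity, PN = (p₁ − p₀) / p₁.
PN = (0.18707 − 0.037694) / 0.18707 = 0.14938 / 0.18707 ≈ 0.7985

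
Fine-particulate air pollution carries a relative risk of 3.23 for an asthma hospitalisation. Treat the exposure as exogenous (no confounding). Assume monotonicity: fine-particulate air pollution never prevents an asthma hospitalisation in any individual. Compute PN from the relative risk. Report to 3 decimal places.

Under exogeneity and monotonicity, PN = (RR − 1) / RR = 1 − 1/RR.
PN = (3.23 − 1) / 3.23 = 2.23 / 3.23 ≈ 0.6904

PN ≈ 0.690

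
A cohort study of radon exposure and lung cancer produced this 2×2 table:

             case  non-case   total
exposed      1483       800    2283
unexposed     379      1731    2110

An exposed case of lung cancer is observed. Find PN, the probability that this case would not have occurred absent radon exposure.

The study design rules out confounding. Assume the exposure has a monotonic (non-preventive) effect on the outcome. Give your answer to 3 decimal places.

p₁ = P(outcome | exposed) = 1483/2283 = 0.64958
p₀ = P(outcome | unexposed) = 379/2110 = 0.17962
Under exogeneity and monotonicity, PN = (p₁ − p₀)/p₁.
PN = (0.64958 − 0.17962) / 0.64958 ≈ 0.7235

PN ≈ 0.723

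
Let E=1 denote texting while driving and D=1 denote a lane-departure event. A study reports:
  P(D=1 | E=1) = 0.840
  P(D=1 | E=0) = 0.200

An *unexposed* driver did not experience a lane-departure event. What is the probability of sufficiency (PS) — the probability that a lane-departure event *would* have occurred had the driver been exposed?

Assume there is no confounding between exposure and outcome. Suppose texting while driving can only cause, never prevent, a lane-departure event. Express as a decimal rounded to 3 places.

PS ≈ 0.800

Let p₁ = 0.84, p₀ = 0.2.
Under exogeneity and monotonicity, PS = (p₁ − p₀) / (1 − p₀).
PS = (0.84 − 0.2) / (1 − 0.2) = 0.64 / 0.8 ≈ 0.8000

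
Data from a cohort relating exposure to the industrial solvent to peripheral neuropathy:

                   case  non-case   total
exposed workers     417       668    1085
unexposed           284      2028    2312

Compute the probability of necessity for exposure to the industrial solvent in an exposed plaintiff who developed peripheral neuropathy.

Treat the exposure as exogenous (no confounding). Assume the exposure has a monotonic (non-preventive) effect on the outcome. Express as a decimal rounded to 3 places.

p₁ = P(outcome | exposed) = 417/1085 = 0.38433
p₀ = P(outcome | unexposed) = 284/2312 = 0.12284
Under exogeneity and monotonicity, PN = (p₁ − p₀)/p₁.
PN = (0.38433 − 0.12284) / 0.38433 ≈ 0.6804

PN ≈ 0.680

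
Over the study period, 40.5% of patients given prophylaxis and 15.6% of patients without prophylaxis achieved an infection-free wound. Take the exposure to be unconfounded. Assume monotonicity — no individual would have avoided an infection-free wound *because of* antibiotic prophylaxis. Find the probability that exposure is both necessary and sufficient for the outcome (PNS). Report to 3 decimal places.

PNS ≈ 0.249

p₁ = 0.405, p₀ = 0.156.
Under exogeneity and monotonicity, PNS = p₁ − p₀.
PNS = 0.405 − 0.156 = 0.249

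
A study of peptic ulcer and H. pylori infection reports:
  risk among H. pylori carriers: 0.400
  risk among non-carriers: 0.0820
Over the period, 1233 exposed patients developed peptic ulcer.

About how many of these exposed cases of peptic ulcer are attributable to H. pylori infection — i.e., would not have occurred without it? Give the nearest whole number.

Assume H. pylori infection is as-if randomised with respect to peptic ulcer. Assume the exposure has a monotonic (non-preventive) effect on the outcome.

about 980 cases

Let p₁ = 0.4, p₀ = 0.082.
PN = (p₁ − p₀)/p₁ = (0.4 − 0.082) / 0.4 ≈ 0.79500.
Attributable cases ≈ PN × (exposed cases) = 0.79500 × 1233 ≈ 980.23.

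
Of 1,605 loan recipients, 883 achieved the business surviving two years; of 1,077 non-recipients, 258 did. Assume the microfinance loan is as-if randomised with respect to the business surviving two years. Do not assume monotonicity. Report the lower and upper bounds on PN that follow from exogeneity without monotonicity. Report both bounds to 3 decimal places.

0.565 ≤ PN ≤ 1.000

p₁ = P(outcome | exposed) = 883/1605 = 0.55016
p₀ = P(outcome | unexposed) = 258/1077 = 0.23955
Under exogeneity alone the bounds on PN are max{0,(p₁−p₀)/p₁} ≤ PN ≤ min{1,(1−p₀)/p₁}.
  lower = (p₁ − p₀)/p₁ = 0.3106 / 0.55016 ≈ 0.5646
  upper = min{1, (1 − p₀)/p₁} = 0.76045 / 0.55016 ≈ 1.3822 → capped at 1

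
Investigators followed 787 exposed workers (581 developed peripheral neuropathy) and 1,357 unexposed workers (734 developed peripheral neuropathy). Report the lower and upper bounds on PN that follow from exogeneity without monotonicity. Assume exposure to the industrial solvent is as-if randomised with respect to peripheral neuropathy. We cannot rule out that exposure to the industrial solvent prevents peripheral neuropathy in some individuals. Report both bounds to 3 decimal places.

0.267 ≤ PN ≤ 0.622

p₁ = P(outcome | exposed) = 581/787 = 0.73825
p₀ = P(outcome | unexposed) = 734/1357 = 0.5409
Under exogeneity alone the bounds on PN are max{0,(p₁−p₀)/p₁} ≤ PN ≤ min{1,(1−p₀)/p₁}.
  lower = (p₁ − p₀)/p₁ = 0.19735 / 0.73825 ≈ 0.2673
  upper = min{1, (1 − p₀)/p₁} = 0.4591 / 0.73825 ≈ 0.6219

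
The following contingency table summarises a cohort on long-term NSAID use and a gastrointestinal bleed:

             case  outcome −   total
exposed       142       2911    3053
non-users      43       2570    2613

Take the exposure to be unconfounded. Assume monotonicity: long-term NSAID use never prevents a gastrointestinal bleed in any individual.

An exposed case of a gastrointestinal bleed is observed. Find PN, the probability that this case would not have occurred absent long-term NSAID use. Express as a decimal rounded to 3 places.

p₁ = P(outcome | exposed) = 142/3053 = 0.046512
p₀ = P(outcome | unexposed) = 43/2613 = 0.016456
Under exogeneity and monotonicity, PN = (p₁ − p₀)/p₁.
PN = (0.046512 − 0.016456) / 0.046512 ≈ 0.6462

PN ≈ 0.646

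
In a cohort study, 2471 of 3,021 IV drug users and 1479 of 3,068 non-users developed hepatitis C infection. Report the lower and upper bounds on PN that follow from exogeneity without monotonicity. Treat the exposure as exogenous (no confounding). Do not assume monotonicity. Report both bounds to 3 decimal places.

p₁ = P(outcome | exposed) = 2471/3021 = 0.81794
p₀ = P(outcome | unexposed) = 1479/3068 = 0.48207
Under exogeneity alone the bounds on PN are max{0,(p₁−p₀)/p₁} ≤ PN ≤ min{1,(1−p₀)/p₁}.
  lower = (p₁ − p₀)/p₁ = 0.33587 / 0.81794 ≈ 0.4106
  upper = min{1, (1 − p₀)/p₁} = 0.51793 / 0.81794 ≈ 0.6332

0.411 ≤ PN ≤ 0.633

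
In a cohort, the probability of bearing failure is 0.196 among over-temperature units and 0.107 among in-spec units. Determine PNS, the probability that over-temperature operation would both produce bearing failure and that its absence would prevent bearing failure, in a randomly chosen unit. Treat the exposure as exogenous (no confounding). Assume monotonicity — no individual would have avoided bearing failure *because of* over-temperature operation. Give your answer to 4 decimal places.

Let p₁ = 0.196, p₀ = 0.107.
Under exogeneity and monotonicity, PNS = p₁ − p₀.
PNS = 0.196 − 0.107 = 0.089

PNS ≈ 0.0890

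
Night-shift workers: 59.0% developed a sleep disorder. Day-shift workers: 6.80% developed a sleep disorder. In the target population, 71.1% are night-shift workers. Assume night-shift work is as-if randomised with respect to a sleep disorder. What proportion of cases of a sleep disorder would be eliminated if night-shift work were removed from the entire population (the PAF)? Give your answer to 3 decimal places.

PAF ≈ 0.845

p₁ = 0.59, p₀ = 0.068.
Overall risk P(Y=1) = π·p₁ + (1−π)·p₀ = 0.711×0.59 + 0.289×0.068 = 0.43914.
Under exogeneity, PAF = [P(Y=1) − p₀] / P(Y=1).
PAF = (0.43914 − 0.068) / 0.43914 ≈ 0.8452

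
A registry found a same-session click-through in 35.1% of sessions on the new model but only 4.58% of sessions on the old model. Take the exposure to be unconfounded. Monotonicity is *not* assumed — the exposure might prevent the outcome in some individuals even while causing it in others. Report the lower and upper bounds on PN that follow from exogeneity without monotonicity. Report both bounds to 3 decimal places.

0.870 ≤ PN ≤ 1.000

p₁ = 0.351, p₀ = 0.0458.
Under exogeneity alone the bounds on PN are max{0,(p₁−p₀)/p₁} ≤ PN ≤ min{1,(1−p₀)/p₁}.
  lower = (p₁ − p₀)/p₁ = 0.3052 / 0.351 ≈ 0.8695
  upper = min{1, (1 − p₀)/p₁} = 0.9542 / 0.351 ≈ 2.7185 → capped at 1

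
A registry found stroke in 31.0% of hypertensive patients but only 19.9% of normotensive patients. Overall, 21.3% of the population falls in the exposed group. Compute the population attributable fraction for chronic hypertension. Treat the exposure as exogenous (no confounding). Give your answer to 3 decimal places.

PAF ≈ 0.106

p₁ = 0.31, p₀ = 0.199.
Overall risk P(Y=1) = π·p₁ + (1−π)·p₀ = 0.213×0.31 + 0.787×0.199 = 0.22264.
Under exogeneity, PAF = [P(Y=1) − p₀] / P(Y=1).
PAF = (0.22264 − 0.199) / 0.22264 ≈ 0.1062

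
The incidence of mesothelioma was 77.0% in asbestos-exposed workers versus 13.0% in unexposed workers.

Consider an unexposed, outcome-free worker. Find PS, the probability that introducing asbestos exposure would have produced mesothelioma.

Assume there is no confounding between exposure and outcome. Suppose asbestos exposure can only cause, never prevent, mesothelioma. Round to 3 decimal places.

p₁ = 0.77, p₀ = 0.13.
Under exogeneity and monotonicity, PS = (p₁ − p₀) / (1 − p₀).
PS = (0.77 − 0.13) / (1 − 0.13) = 0.64 / 0.87 ≈ 0.7356

PS ≈ 0.736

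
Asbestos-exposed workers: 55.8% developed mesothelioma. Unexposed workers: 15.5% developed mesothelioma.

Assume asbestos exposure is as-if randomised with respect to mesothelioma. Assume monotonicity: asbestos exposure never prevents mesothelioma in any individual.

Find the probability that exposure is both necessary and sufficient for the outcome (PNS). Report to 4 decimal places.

PNS ≈ 0.4030

p₁ = 0.558, p₀ = 0.155.
Under exogeneity and monotonicity, PNS = p₁ − p₀.
PNS = 0.558 − 0.155 = 0.403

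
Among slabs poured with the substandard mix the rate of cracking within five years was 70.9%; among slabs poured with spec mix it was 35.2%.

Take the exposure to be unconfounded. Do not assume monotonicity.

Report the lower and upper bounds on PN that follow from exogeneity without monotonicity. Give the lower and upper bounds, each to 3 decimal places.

0.504 ≤ PN ≤ 0.914

p₁ = 0.709, p₀ = 0.352.
Under exogeneity alone the bounds on PN are max{0,(p₁−p₀)/p₁} ≤ PN ≤ min{1,(1−p₀)/p₁}.
  lower = (p₁ − p₀)/p₁ = 0.357 / 0.709 ≈ 0.5035
  upper = min{1, (1 − p₀)/p₁} = 0.648 / 0.709 ≈ 0.9140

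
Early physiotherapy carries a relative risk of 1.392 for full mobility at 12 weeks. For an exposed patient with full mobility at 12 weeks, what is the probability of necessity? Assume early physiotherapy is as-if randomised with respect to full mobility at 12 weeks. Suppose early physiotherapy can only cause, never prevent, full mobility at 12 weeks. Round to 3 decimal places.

Under exogeneity and monotonicity, PN = (RR − 1) / RR = 1 − 1/RR.
PN = (1.392 − 1) / 1.392 = 0.392 / 1.392 ≈ 0.2816

PN ≈ 0.282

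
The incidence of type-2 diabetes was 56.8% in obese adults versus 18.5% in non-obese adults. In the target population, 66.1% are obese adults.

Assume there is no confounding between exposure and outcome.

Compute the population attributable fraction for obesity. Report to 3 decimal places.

p₁ = 0.568, p₀ = 0.185.
Overall risk P(Y=1) = π·p₁ + (1−π)·p₀ = 0.661×0.568 + 0.339×0.185 = 0.43816.
Under exogeneity, PAF = [P(Y=1) − p₀] / P(Y=1).
PAF = (0.43816 − 0.185) / 0.43816 ≈ 0.5778

PAF ≈ 0.578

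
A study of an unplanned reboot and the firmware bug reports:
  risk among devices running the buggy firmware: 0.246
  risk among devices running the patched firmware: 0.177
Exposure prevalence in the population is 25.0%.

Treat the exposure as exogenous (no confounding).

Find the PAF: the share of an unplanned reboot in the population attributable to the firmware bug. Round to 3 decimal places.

PAF ≈ 0.089

Let p₁ = 0.246, p₀ = 0.177.
Overall risk P(Y=1) = π·p₁ + (1−π)·p₀ = 0.25×0.246 + 0.75×0.177 = 0.19425.
Under exogeneity, PAF = [P(Y=1) − p₀] / P(Y=1).
PAF = (0.19425 − 0.177) / 0.19425 ≈ 0.0888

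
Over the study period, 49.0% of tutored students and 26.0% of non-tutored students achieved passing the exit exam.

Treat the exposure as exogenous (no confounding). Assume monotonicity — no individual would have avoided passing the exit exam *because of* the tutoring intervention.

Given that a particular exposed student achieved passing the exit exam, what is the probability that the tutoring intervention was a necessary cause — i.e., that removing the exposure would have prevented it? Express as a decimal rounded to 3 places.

p₁ = 0.49, p₀ = 0.26.
Under exogeneity and monotonicity, PN = (p₁ − p₀) / p₁.
PN = (0.49 − 0.26) / 0.49 = 0.23 / 0.49 ≈ 0.4694

PN ≈ 0.469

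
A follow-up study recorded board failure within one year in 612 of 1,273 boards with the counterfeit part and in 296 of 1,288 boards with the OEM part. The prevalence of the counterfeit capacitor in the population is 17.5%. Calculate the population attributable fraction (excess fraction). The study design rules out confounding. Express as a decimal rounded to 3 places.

PAF ≈ 0.160

p₁ = P(outcome | exposed) = 612/1273 = 0.48075
p₀ = P(outcome | unexposed) = 296/1288 = 0.22981
Overall risk P(Y=1) = π·p₁ + (1−π)·p₀ = 0.175×0.48075 + 0.825×0.22981 = 0.27373.
Under exogeneity, PAF = [P(Y=1) − p₀] / P(Y=1).
PAF = (0.27373 − 0.22981) / 0.27373 ≈ 0.1604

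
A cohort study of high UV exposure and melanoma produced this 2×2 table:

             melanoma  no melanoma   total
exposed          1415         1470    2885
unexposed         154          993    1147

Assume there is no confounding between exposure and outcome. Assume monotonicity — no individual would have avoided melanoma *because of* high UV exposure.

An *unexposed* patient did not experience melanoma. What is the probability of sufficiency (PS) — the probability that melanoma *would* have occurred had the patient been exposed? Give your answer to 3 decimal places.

p₁ = P(outcome | exposed) = 1415/2885 = 0.49047
p₀ = P(outcome | unexposed) = 154/1147 = 0.13426
Under exogeneity and monotonicity, PS = (p₁ − p₀)/(1 − p₀).
PS = (0.49047 − 0.13426) / 0.86574 ≈ 0.4114

PS ≈ 0.411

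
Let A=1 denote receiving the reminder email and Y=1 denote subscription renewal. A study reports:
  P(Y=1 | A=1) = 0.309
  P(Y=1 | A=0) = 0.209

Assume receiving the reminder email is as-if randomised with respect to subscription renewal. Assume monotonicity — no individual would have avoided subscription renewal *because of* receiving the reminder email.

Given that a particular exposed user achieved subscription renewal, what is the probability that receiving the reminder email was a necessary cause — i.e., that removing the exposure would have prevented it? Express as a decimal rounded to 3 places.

Let p₁ = 0.309, p₀ = 0.209.
Under exogeneity and monotonicity, PN = (p₁ − p₀) / p₁.
PN = (0.309 − 0.209) / 0.309 = 0.1 / 0.309 ≈ 0.3236

PN ≈ 0.324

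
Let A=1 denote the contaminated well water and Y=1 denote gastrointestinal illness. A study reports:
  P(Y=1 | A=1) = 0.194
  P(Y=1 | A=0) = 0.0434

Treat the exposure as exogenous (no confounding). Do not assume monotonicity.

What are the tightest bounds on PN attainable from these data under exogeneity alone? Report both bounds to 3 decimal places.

0.776 ≤ PN ≤ 1.000

Let p₁ = 0.194, p₀ = 0.0434.
Under exogeneity alone the bounds on PN are max{0,(p₁−p₀)/p₁} ≤ PN ≤ min{1,(1−p₀)/p₁}.
  lower = (p₁ − p₀)/p₁ = 0.1506 / 0.194 ≈ 0.7763
  upper = min{1, (1 − p₀)/p₁} = 0.9566 / 0.194 ≈ 4.9309 → capped at 1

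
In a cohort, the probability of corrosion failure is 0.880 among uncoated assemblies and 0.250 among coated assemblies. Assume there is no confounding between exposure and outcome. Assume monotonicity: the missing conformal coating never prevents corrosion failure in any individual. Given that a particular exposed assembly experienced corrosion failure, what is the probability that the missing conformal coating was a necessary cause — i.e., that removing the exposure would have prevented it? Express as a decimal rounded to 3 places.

Let p₁ = 0.88, p₀ = 0.25.
Under exogeneity and monotonicity, PN = (p₁ − p₀) / p₁.
PN = (0.88 − 0.25) / 0.88 = 0.63 / 0.88 ≈ 0.7159

PN ≈ 0.716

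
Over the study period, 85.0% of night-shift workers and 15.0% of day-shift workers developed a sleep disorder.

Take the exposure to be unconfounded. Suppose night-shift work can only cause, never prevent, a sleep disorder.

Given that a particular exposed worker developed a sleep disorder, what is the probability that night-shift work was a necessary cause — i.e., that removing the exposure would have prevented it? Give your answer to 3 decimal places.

PN ≈ 0.824

p₁ = 0.85, p₀ = 0.15.
Under exogeneity and monotonicity, PN = (p₁ − p₀) / p₁.
PN = (0.85 − 0.15) / 0.85 = 0.7 / 0.85 ≈ 0.8235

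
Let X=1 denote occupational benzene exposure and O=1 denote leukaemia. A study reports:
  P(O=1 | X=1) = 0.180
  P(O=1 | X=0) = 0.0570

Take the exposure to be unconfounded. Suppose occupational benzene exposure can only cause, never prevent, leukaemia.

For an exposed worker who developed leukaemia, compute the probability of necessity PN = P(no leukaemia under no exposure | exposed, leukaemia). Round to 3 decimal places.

Let p₁ = 0.18, p₀ = 0.057.
Under exogeneity and monotonicity, PN = (p₁ − p₀) / p₁.
PN = (0.18 − 0.057) / 0.18 = 0.123 / 0.18 ≈ 0.6833

PN ≈ 0.683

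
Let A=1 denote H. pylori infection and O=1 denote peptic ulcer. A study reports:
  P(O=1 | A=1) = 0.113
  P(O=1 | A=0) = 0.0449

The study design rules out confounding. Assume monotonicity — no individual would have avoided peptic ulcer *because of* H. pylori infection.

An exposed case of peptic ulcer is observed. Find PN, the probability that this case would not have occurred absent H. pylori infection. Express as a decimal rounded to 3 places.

Let p₁ = 0.113, p₀ = 0.0449.
Under exogeneity and monotonicity, PN = (p₁ − p₀) / p₁.
PN = (0.113 − 0.0449) / 0.113 = 0.0681 / 0.113 ≈ 0.6027

PN ≈ 0.603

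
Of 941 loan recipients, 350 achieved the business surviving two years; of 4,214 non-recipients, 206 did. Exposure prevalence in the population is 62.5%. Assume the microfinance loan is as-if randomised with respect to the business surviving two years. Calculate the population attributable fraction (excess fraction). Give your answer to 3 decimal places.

p₁ = P(outcome | exposed) = 350/941 = 0.37194
p₀ = P(outcome | unexposed) = 206/4214 = 0.048885
Overall risk P(Y=1) = π·p₁ + (1−π)·p₀ = 0.625×0.37194 + 0.375×0.048885 = 0.2508.
Under exogeneity, PAF = [P(Y=1) − p₀] / P(Y=1).
PAF = (0.2508 − 0.048885) / 0.2508 ≈ 0.8051

PAF ≈ 0.805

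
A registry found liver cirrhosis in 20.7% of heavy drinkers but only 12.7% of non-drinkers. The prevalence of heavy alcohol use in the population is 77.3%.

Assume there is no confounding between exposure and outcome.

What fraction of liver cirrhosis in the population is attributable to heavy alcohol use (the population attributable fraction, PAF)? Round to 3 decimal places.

p₁ = 0.207, p₀ = 0.127.
Overall risk P(Y=1) = π·p₁ + (1−π)·p₀ = 0.773×0.207 + 0.227×0.127 = 0.18884.
Under exogeneity, PAF = [P(Y=1) − p₀] / P(Y=1).
PAF = (0.18884 − 0.127) / 0.18884 ≈ 0.3275

PAF ≈ 0.327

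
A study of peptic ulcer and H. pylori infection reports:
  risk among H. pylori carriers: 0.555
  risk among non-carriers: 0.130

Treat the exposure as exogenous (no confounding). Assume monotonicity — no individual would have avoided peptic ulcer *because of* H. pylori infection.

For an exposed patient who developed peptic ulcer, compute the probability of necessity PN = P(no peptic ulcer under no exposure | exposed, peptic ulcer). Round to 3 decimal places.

Let p₁ = 0.555, p₀ = 0.13.
Under exogeneity and monotonicity, PN = (p₁ − p₀) / p₁.
PN = (0.555 − 0.13) / 0.555 = 0.425 / 0.555 ≈ 0.7658

PN ≈ 0.766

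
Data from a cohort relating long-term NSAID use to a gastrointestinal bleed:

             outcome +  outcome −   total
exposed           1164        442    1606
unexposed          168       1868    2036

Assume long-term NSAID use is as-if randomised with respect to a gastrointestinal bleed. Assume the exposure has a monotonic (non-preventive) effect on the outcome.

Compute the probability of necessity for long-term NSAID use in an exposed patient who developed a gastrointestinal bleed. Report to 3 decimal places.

p₁ = P(outcome | exposed) = 1164/1606 = 0.72478
p₀ = P(outcome | unexposed) = 168/2036 = 0.082515
Under exogeneity and monotonicity, PN = (p₁ − p₀) / p₁.
PN = (0.72478 − 0.082515) / 0.72478 = 0.64227 / 0.72478 ≈ 0.8862

PN ≈ 0.886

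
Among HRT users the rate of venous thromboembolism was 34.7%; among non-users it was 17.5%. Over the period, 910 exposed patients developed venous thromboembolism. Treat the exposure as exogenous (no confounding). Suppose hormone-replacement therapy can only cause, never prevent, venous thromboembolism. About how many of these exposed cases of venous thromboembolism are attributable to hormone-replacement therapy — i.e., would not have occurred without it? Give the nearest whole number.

p₁ = 0.347, p₀ = 0.175.
PN = (p₁ − p₀)/p₁ = (0.347 − 0.175) / 0.347 ≈ 0.49568.
Attributable cases ≈ PN × (exposed cases) = 0.49568 × 910 ≈ 451.07.

about 451 cases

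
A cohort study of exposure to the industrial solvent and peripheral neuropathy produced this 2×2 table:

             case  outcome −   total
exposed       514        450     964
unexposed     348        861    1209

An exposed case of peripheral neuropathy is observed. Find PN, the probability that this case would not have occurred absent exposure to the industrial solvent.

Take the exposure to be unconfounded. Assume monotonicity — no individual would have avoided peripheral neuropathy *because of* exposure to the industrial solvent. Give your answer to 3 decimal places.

PN ≈ 0.460

p₁ = P(outcome | exposed) = 514/964 = 0.5332
p₀ = P(outcome | unexposed) = 348/1209 = 0.28784
Under exogeneity and monotonicity, PN = (p₁ − p₀)/p₁.
PN = (0.5332 − 0.28784) / 0.5332 ≈ 0.4602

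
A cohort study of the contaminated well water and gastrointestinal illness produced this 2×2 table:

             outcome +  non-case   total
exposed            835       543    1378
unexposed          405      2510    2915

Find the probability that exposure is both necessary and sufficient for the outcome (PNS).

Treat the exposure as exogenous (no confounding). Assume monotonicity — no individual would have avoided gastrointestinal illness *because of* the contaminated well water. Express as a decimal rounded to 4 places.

p₁ = P(outcome | exposed) = 835/1378 = 0.60595
p₀ = P(outcome | unexposed) = 405/2915 = 0.13894
Under exogeneity and monotonicity, PNS = p₁ − p₀.
PNS = 0.60595 − 0.13894 = 0.46701

PNS ≈ 0.4670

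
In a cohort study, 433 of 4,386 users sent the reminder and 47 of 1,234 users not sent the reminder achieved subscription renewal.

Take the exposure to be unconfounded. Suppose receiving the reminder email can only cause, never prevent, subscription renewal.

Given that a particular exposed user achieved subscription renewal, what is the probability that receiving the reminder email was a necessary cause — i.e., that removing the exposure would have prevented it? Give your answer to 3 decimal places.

PN ≈ 0.614

p₁ = P(outcome | exposed) = 433/4386 = 0.098723
p₀ = P(outcome | unexposed) = 47/1234 = 0.038088
Under exogeneity and monotonicity, PN = (p₁ − p₀) / p₁.
PN = (0.098723 − 0.038088) / 0.098723 = 0.060636 / 0.098723 ≈ 0.6142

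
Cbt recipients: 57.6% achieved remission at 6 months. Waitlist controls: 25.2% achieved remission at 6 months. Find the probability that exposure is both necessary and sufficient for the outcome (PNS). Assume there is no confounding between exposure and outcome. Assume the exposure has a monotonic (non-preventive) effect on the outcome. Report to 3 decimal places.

PNS ≈ 0.324

p₁ = 0.576, p₀ = 0.252.
Under exogeneity and monotonicity, PNS = p₁ − p₀.
PNS = 0.576 − 0.252 = 0.324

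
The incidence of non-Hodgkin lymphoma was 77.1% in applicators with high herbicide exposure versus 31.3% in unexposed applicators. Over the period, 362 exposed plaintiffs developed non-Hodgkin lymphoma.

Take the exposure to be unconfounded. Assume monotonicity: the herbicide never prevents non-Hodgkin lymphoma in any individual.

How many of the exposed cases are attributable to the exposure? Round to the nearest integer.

about 215 cases

p₁ = 0.771, p₀ = 0.313.
PN = (p₁ − p₀)/p₁ = (0.771 − 0.313) / 0.771 ≈ 0.59403.
Attributable cases ≈ PN × (exposed cases) = 0.59403 × 362 ≈ 215.04.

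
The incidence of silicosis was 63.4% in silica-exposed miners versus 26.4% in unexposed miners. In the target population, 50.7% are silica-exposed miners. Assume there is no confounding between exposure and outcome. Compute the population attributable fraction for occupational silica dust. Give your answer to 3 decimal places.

PAF ≈ 0.415

p₁ = 0.634, p₀ = 0.264.
Overall risk P(Y=1) = π·p₁ + (1−π)·p₀ = 0.507×0.634 + 0.493×0.264 = 0.45159.
Under exogeneity, PAF = [P(Y=1) − p₀] / P(Y=1).
PAF = (0.45159 − 0.264) / 0.45159 ≈ 0.4154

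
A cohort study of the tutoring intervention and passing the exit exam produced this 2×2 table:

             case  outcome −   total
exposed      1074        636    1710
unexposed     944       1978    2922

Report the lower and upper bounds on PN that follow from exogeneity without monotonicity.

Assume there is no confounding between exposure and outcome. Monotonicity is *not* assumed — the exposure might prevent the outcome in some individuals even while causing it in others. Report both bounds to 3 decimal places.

p₁ = P(outcome | exposed) = 1074/1710 = 0.62807
p₀ = P(outcome | unexposed) = 944/2922 = 0.32307
Under exogeneity alone the bounds on PN are max{0,(p₁−p₀)/p₁} ≤ PN ≤ min{1,(1−p₀)/p₁}.
  lower = (p₁ − p₀)/p₁ = 0.305 / 0.62807 ≈ 0.4856
  upper = min{1, (1 − p₀)/p₁} = 0.67693 / 0.62807 ≈ 1.0778 → capped at 1

0.486 ≤ PN ≤ 1.000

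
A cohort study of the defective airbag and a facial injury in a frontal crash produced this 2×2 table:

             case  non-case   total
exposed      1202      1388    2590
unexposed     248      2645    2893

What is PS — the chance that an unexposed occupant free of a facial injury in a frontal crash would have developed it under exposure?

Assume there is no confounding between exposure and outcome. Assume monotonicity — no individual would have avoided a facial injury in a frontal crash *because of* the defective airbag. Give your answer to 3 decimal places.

p₁ = P(outcome | exposed) = 1202/2590 = 0.46409
p₀ = P(outcome | unexposed) = 248/2893 = 0.085724
Under exogeneity and monotonicity, PS = (p₁ − p₀)/(1 − p₀).
PS = (0.46409 − 0.085724) / 0.91428 ≈ 0.4138

PS ≈ 0.414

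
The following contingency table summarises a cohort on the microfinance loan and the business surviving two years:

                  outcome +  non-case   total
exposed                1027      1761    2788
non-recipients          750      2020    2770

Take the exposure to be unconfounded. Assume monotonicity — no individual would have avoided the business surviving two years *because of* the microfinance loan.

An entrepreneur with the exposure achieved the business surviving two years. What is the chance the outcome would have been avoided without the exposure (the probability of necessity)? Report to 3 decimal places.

p₁ = P(outcome | exposed) = 1027/2788 = 0.36836
p₀ = P(outcome | unexposed) = 750/2770 = 0.27076
Under exogeneity and monotonicity, PN = (p₁ − p₀)/p₁.
PN = (0.36836 − 0.27076) / 0.36836 ≈ 0.2650

PN ≈ 0.265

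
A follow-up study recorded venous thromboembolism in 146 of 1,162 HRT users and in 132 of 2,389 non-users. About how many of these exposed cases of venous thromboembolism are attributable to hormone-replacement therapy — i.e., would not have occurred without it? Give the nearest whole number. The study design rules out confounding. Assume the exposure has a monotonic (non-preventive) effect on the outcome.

about 82 cases

p₁ = P(outcome | exposed) = 146/1162 = 0.12565
p₀ = P(outcome | unexposed) = 132/2389 = 0.055253
PN = (p₁ − p₀)/p₁ = (0.12565 − 0.055253) / 0.12565 ≈ 0.56024.
Attributable cases ≈ PN × (exposed cases) = 0.56024 × 146 ≈ 81.80.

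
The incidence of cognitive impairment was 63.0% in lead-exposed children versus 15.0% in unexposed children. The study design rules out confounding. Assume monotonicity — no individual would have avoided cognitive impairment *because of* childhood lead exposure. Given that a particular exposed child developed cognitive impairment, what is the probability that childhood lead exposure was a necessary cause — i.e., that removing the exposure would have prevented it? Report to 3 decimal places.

p₁ = 0.63, p₀ = 0.15.
Under exogeneity and monotonicity, PN = (p₁ − p₀) / p₁.
PN = (0.63 − 0.15) / 0.63 = 0.48 / 0.63 ≈ 0.7619

PN ≈ 0.762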